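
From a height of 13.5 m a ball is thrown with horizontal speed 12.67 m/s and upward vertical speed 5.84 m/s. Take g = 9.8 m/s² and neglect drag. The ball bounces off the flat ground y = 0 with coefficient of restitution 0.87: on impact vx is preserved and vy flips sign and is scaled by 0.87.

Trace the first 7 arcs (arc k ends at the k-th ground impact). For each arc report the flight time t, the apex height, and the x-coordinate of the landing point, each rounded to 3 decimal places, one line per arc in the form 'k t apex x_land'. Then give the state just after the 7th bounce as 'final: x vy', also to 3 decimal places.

Arc 1: start y=13.500, vy=5.840 → t=2.360, apex=15.240, x_land=29.895, impact vy=-17.283
  bounce: vy ← 0.87·17.283 = 15.036
Arc 2: start y=0.000, vy=15.036 → t=3.069, apex=11.535, x_land=68.774, impact vy=-15.036
  bounce: vy ← 0.87·15.036 = 13.082
Arc 3: start y=0.000, vy=13.082 → t=2.670, apex=8.731, x_land=102.600, impact vy=-13.082
  bounce: vy ← 0.87·13.082 = 11.381
Arc 4: start y=0.000, vy=11.381 → t=2.323, apex=6.608, x_land=132.028, impact vy=-11.381
  bounce: vy ← 0.87·11.381 = 9.901
Arc 5: start y=0.000, vy=9.901 → t=2.021, apex=5.002, x_land=157.630, impact vy=-9.901
  bounce: vy ← 0.87·9.901 = 8.614
Arc 6: start y=0.000, vy=8.614 → t=1.758, apex=3.786, x_land=179.904, impact vy=-8.614
  bounce: vy ← 0.87·8.614 = 7.494
Arc 7: start y=0.000, vy=7.494 → t=1.529, apex=2.866, x_land=199.282, impact vy=-7.494
  bounce: vy ← 0.87·7.494 = 6.520

1 2.360 15.240 29.895
2 3.069 11.535 68.774
3 2.670 8.731 102.600
4 2.323 6.608 132.028
5 2.021 5.002 157.630
6 1.758 3.786 179.904
7 1.529 2.866 199.282
final: 199.282 6.520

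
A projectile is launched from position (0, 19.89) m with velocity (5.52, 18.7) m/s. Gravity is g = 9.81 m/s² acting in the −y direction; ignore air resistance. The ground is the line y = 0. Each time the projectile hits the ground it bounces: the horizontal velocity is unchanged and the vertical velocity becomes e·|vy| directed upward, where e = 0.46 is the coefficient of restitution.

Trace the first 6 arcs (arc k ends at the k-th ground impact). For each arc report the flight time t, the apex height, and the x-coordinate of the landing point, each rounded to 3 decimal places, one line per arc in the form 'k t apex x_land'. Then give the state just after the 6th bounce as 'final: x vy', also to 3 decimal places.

Arc 1: start y=19.890, vy=18.700 → t=4.679, apex=37.713, x_land=25.828, impact vy=-27.202
  bounce: vy ← 0.46·27.202 = 12.513
Arc 2: start y=0.000, vy=12.513 → t=2.551, apex=7.980, x_land=39.910, impact vy=-12.513
  bounce: vy ← 0.46·12.513 = 5.756
Arc 3: start y=0.000, vy=5.756 → t=1.173, apex=1.689, x_land=46.388, impact vy=-5.756
  bounce: vy ← 0.46·5.756 = 2.648
Arc 4: start y=0.000, vy=2.648 → t=0.540, apex=0.357, x_land=49.367, impact vy=-2.648
  bounce: vy ← 0.46·2.648 = 1.218
Arc 5: start y=0.000, vy=1.218 → t=0.248, apex=0.076, x_land=50.738, impact vy=-1.218
  bounce: vy ← 0.46·1.218 = 0.560
Arc 6: start y=0.000, vy=0.560 → t=0.114, apex=0.016, x_land=51.369, impact vy=-0.560
  bounce: vy ← 0.46·0.560 = 0.258

1 4.679 37.713 25.828
2 2.551 7.980 39.910
3 1.173 1.689 46.388
4 0.540 0.357 49.367
5 0.248 0.076 50.738
6 0.114 0.016 51.369
final: 51.369 0.258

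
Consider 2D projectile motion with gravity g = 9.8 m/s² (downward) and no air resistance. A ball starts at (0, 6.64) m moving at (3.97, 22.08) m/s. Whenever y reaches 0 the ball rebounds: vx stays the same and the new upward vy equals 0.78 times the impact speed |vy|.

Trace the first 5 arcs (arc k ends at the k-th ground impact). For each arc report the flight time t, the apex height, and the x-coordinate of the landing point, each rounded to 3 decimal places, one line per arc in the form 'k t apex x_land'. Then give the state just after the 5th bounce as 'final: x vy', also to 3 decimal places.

1 4.789 31.514 19.013
2 3.956 19.173 34.719
3 3.086 11.665 46.969
4 2.407 7.097 56.525
5 1.877 4.318 63.978
final: 63.978 7.175

Arc 1: start y=6.640, vy=22.080 → t=4.789, apex=31.514, x_land=19.013, impact vy=-24.853
  bounce: vy ← 0.78·24.853 = 19.385
Arc 2: start y=0.000, vy=19.385 → t=3.956, apex=19.173, x_land=34.719, impact vy=-19.385
  bounce: vy ← 0.78·19.385 = 15.121
Arc 3: start y=0.000, vy=15.121 → t=3.086, apex=11.665, x_land=46.969, impact vy=-15.121
  bounce: vy ← 0.78·15.121 = 11.794
Arc 4: start y=0.000, vy=11.794 → t=2.407, apex=7.097, x_land=56.525, impact vy=-11.794
  bounce: vy ← 0.78·11.794 = 9.199
Arc 5: start y=0.000, vy=9.199 → t=1.877, apex=4.318, x_land=63.978, impact vy=-9.199
  bounce: vy ← 0.78·9.199 = 7.175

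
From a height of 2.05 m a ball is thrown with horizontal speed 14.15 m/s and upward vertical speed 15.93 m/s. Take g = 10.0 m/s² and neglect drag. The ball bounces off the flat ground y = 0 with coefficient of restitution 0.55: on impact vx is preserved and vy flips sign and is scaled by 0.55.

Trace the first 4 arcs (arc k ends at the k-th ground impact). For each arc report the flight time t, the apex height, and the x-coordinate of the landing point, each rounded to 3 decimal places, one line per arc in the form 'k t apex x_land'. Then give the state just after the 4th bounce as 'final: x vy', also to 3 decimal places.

Arc 1: start y=2.050, vy=15.930 → t=3.310, apex=14.738, x_land=46.835, impact vy=-17.169
  bounce: vy ← 0.55·17.169 = 9.443
Arc 2: start y=0.000, vy=9.443 → t=1.889, apex=4.458, x_land=73.558, impact vy=-9.443
  bounce: vy ← 0.55·9.443 = 5.194
Arc 3: start y=0.000, vy=5.194 → t=1.039, apex=1.349, x_land=88.256, impact vy=-5.194
  bounce: vy ← 0.55·5.194 = 2.856
Arc 4: start y=0.000, vy=2.856 → t=0.571, apex=0.408, x_land=96.339, impact vy=-2.856
  bounce: vy ← 0.55·2.856 = 1.571

1 3.310 14.738 46.835
2 1.889 4.458 73.558
3 1.039 1.349 88.256
4 0.571 0.408 96.339
final: 96.339 1.571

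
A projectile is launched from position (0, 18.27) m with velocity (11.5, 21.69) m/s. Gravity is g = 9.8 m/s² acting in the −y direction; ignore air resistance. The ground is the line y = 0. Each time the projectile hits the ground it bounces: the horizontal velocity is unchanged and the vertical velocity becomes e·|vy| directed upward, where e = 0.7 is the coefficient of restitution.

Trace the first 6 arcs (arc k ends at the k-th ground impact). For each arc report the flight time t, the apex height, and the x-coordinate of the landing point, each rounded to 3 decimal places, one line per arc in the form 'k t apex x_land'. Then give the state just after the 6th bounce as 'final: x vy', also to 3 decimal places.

Arc 1: start y=18.270, vy=21.690 → t=5.150, apex=42.273, x_land=59.230, impact vy=-28.785
  bounce: vy ← 0.7·28.785 = 20.149
Arc 2: start y=0.000, vy=20.149 → t=4.112, apex=20.714, x_land=106.519, impact vy=-20.149
  bounce: vy ← 0.7·20.149 = 14.104
Arc 3: start y=0.000, vy=14.104 → t=2.878, apex=10.150, x_land=139.621, impact vy=-14.104
  bounce: vy ← 0.7·14.104 = 9.873
Arc 4: start y=0.000, vy=9.873 → t=2.015, apex=4.973, x_land=162.793, impact vy=-9.873
  bounce: vy ← 0.7·9.873 = 6.911
Arc 5: start y=0.000, vy=6.911 → t=1.410, apex=2.437, x_land=179.013, impact vy=-6.911
  bounce: vy ← 0.7·6.911 = 4.838
Arc 6: start y=0.000, vy=4.838 → t=0.987, apex=1.194, x_land=190.367, impact vy=-4.838
  bounce: vy ← 0.7·4.838 = 3.386

1 5.150 42.273 59.230
2 4.112 20.714 106.519
3 2.878 10.150 139.621
4 2.015 4.973 162.793
5 1.410 2.437 179.013
6 0.987 1.194 190.367
final: 190.367 3.386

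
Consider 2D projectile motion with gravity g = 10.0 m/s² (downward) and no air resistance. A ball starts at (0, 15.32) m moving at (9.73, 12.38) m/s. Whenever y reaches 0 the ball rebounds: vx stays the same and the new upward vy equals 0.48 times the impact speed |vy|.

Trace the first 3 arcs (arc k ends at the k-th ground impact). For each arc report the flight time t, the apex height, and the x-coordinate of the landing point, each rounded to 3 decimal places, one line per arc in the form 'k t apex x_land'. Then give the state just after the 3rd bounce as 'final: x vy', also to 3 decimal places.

Arc 1: start y=15.320, vy=12.380 → t=3.382, apex=22.983, x_land=32.907, impact vy=-21.440
  bounce: vy ← 0.48·21.440 = 10.291
Arc 2: start y=0.000, vy=10.291 → t=2.058, apex=5.295, x_land=52.933, impact vy=-10.291
  bounce: vy ← 0.48·10.291 = 4.940
Arc 3: start y=0.000, vy=4.940 → t=0.988, apex=1.220, x_land=62.546, impact vy=-4.940
  bounce: vy ← 0.48·4.940 = 2.371

1 3.382 22.983 32.907
2 2.058 5.295 52.933
3 0.988 1.220 62.546
final: 62.546 2.371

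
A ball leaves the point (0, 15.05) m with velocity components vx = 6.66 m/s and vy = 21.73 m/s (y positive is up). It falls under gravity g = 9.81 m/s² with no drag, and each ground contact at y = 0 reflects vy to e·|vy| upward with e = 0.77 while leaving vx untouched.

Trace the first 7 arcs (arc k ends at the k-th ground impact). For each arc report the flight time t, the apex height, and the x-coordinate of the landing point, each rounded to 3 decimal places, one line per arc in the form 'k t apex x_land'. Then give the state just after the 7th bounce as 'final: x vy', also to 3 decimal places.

1 5.039 39.117 33.560
2 4.349 23.192 62.524
3 3.349 13.751 84.826
4 2.578 8.153 101.999
5 1.985 4.834 115.222
6 1.529 2.866 125.404
7 1.177 1.699 133.244
final: 133.244 4.446

Arc 1: start y=15.050, vy=21.730 → t=5.039, apex=39.117, x_land=33.560, impact vy=-27.703
  bounce: vy ← 0.77·27.703 = 21.332
Arc 2: start y=0.000, vy=21.332 → t=4.349, apex=23.192, x_land=62.524, impact vy=-21.332
  bounce: vy ← 0.77·21.332 = 16.425
Arc 3: start y=0.000, vy=16.425 → t=3.349, apex=13.751, x_land=84.826, impact vy=-16.425
  bounce: vy ← 0.77·16.425 = 12.647
Arc 4: start y=0.000, vy=12.647 → t=2.578, apex=8.153, x_land=101.999, impact vy=-12.647
  bounce: vy ← 0.77·12.647 = 9.739
Arc 5: start y=0.000, vy=9.739 → t=1.985, apex=4.834, x_land=115.222, impact vy=-9.739
  bounce: vy ← 0.77·9.739 = 7.499
Arc 6: start y=0.000, vy=7.499 → t=1.529, apex=2.866, x_land=125.404, impact vy=-7.499
  bounce: vy ← 0.77·7.499 = 5.774
Arc 7: start y=0.000, vy=5.774 → t=1.177, apex=1.699, x_land=133.244, impact vy=-5.774
  bounce: vy ← 0.77·5.774 = 4.446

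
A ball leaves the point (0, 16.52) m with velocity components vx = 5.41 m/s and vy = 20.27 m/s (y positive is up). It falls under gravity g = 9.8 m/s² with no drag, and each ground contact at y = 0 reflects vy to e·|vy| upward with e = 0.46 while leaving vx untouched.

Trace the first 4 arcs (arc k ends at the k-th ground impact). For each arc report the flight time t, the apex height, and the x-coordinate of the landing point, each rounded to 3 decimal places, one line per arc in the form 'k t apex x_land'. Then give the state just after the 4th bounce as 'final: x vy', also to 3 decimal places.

Arc 1: start y=16.520, vy=20.270 → t=4.834, apex=37.483, x_land=26.153, impact vy=-27.105
  bounce: vy ← 0.46·27.105 = 12.468
Arc 2: start y=0.000, vy=12.468 → t=2.545, apex=7.931, x_land=39.919, impact vy=-12.468
  bounce: vy ← 0.46·12.468 = 5.735
Arc 3: start y=0.000, vy=5.735 → t=1.170, apex=1.678, x_land=46.251, impact vy=-5.735
  bounce: vy ← 0.46·5.735 = 2.638
Arc 4: start y=0.000, vy=2.638 → t=0.538, apex=0.355, x_land=49.164, impact vy=-2.638
  bounce: vy ← 0.46·2.638 = 1.214

1 4.834 37.483 26.153
2 2.545 7.931 39.919
3 1.170 1.678 46.251
4 0.538 0.355 49.164
final: 49.164 1.214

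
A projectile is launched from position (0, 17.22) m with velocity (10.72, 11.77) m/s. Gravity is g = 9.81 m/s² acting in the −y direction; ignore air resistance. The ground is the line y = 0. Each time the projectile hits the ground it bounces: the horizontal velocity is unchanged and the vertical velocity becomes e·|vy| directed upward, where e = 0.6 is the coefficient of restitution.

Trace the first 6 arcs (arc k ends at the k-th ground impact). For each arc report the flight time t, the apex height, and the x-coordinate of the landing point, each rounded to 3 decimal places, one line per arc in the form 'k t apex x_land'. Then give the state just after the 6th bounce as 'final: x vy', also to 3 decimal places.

Arc 1: start y=17.220, vy=11.770 → t=3.425, apex=24.281, x_land=36.713, impact vy=-21.826
  bounce: vy ← 0.6·21.826 = 13.096
Arc 2: start y=0.000, vy=13.096 → t=2.670, apex=8.741, x_land=65.334, impact vy=-13.096
  bounce: vy ← 0.6·13.096 = 7.857
Arc 3: start y=0.000, vy=7.857 → t=1.602, apex=3.147, x_land=82.507, impact vy=-7.857
  bounce: vy ← 0.6·7.857 = 4.714
Arc 4: start y=0.000, vy=4.714 → t=0.961, apex=1.133, x_land=92.810, impact vy=-4.714
  bounce: vy ← 0.6·4.714 = 2.829
Arc 5: start y=0.000, vy=2.829 → t=0.577, apex=0.408, x_land=98.993, impact vy=-2.829
  bounce: vy ← 0.6·2.829 = 1.697
Arc 6: start y=0.000, vy=1.697 → t=0.346, apex=0.147, x_land=102.702, impact vy=-1.697
  bounce: vy ← 0.6·1.697 = 1.018

1 3.425 24.281 36.713
2 2.670 8.741 65.334
3 1.602 3.147 82.507
4 0.961 1.133 92.810
5 0.577 0.408 98.993
6 0.346 0.147 102.702
final: 102.702 1.018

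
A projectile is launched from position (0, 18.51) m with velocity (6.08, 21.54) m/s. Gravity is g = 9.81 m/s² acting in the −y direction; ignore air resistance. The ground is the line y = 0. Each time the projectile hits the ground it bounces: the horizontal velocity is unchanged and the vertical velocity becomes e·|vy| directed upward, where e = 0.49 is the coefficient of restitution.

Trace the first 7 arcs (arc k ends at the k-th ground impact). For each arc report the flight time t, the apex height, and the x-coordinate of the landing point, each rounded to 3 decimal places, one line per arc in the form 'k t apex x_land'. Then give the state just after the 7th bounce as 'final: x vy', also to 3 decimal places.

1 5.127 42.158 31.175
2 2.873 10.122 48.643
3 1.408 2.430 57.202
4 0.690 0.584 61.397
5 0.338 0.140 63.452
6 0.166 0.034 64.459
7 0.081 0.008 64.952
final: 64.952 0.195

Arc 1: start y=18.510, vy=21.540 → t=5.127, apex=42.158, x_land=31.175, impact vy=-28.760
  bounce: vy ← 0.49·28.760 = 14.092
Arc 2: start y=0.000, vy=14.092 → t=2.873, apex=10.122, x_land=48.643, impact vy=-14.092
  bounce: vy ← 0.49·14.092 = 6.905
Arc 3: start y=0.000, vy=6.905 → t=1.408, apex=2.430, x_land=57.202, impact vy=-6.905
  bounce: vy ← 0.49·6.905 = 3.384
Arc 4: start y=0.000, vy=3.384 → t=0.690, apex=0.584, x_land=61.397, impact vy=-3.384
  bounce: vy ← 0.49·3.384 = 1.658
Arc 5: start y=0.000, vy=1.658 → t=0.338, apex=0.140, x_land=63.452, impact vy=-1.658
  bounce: vy ← 0.49·1.658 = 0.812
Arc 6: start y=0.000, vy=0.812 → t=0.166, apex=0.034, x_land=64.459, impact vy=-0.812
  bounce: vy ← 0.49·0.812 = 0.398
Arc 7: start y=0.000, vy=0.398 → t=0.081, apex=0.008, x_land=64.952, impact vy=-0.398
  bounce: vy ← 0.49·0.398 = 0.195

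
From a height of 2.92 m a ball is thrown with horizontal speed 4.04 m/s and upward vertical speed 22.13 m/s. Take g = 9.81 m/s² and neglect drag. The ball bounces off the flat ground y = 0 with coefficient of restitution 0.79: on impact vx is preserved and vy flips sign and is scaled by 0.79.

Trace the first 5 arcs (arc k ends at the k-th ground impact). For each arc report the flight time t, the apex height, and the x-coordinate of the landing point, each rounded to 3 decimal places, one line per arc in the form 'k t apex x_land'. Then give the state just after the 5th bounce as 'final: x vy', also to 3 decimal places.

Arc 1: start y=2.920, vy=22.130 → t=4.640, apex=27.881, x_land=18.746, impact vy=-23.389
  bounce: vy ← 0.79·23.389 = 18.477
Arc 2: start y=0.000, vy=18.477 → t=3.767, apex=17.401, x_land=33.964, impact vy=-18.477
  bounce: vy ← 0.79·18.477 = 14.597
Arc 3: start y=0.000, vy=14.597 → t=2.976, apex=10.860, x_land=45.987, impact vy=-14.597
  bounce: vy ← 0.79·14.597 = 11.531
Arc 4: start y=0.000, vy=11.531 → t=2.351, apex=6.778, x_land=55.485, impact vy=-11.531
  bounce: vy ← 0.79·11.531 = 9.110
Arc 5: start y=0.000, vy=9.110 → t=1.857, apex=4.230, x_land=62.988, impact vy=-9.110
  bounce: vy ← 0.79·9.110 = 7.197

1 4.640 27.881 18.746
2 3.767 17.401 33.964
3 2.976 10.860 45.987
4 2.351 6.778 55.485
5 1.857 4.230 62.988
final: 62.988 7.197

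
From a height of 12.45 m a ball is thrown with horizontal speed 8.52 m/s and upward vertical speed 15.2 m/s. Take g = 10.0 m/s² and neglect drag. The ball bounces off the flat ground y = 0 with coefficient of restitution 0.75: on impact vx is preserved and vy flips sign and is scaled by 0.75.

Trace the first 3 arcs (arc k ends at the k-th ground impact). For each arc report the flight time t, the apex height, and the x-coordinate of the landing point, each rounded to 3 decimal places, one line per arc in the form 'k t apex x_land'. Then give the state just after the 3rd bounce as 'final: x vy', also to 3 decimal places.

1 3.711 24.002 31.618
2 3.286 13.501 59.618
3 2.465 7.594 80.619
final: 80.619 9.243

Arc 1: start y=12.450, vy=15.200 → t=3.711, apex=24.002, x_land=31.618, impact vy=-21.910
  bounce: vy ← 0.75·21.910 = 16.432
Arc 2: start y=0.000, vy=16.432 → t=3.286, apex=13.501, x_land=59.618, impact vy=-16.432
  bounce: vy ← 0.75·16.432 = 12.324
Arc 3: start y=0.000, vy=12.324 → t=2.465, apex=7.594, x_land=80.619, impact vy=-12.324
  bounce: vy ← 0.75·12.324 = 9.243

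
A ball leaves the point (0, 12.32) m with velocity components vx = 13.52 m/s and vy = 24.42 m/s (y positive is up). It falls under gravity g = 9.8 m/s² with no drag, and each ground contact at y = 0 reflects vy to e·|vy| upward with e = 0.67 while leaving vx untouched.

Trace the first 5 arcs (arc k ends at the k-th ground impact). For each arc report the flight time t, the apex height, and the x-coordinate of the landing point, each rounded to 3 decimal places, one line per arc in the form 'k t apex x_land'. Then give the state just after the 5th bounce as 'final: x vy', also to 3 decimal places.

1 5.445 42.745 73.622
2 3.958 19.188 127.131
3 2.652 8.614 162.982
4 1.777 3.867 187.002
5 1.190 1.736 203.096
final: 203.096 3.908

Arc 1: start y=12.320, vy=24.420 → t=5.445, apex=42.745, x_land=73.622, impact vy=-28.945
  bounce: vy ← 0.67·28.945 = 19.393
Arc 2: start y=0.000, vy=19.393 → t=3.958, apex=19.188, x_land=127.131, impact vy=-19.393
  bounce: vy ← 0.67·19.393 = 12.993
Arc 3: start y=0.000, vy=12.993 → t=2.652, apex=8.614, x_land=162.982, impact vy=-12.993
  bounce: vy ← 0.67·12.993 = 8.706
Arc 4: start y=0.000, vy=8.706 → t=1.777, apex=3.867, x_land=187.002, impact vy=-8.706
  bounce: vy ← 0.67·8.706 = 5.833
Arc 5: start y=0.000, vy=5.833 → t=1.190, apex=1.736, x_land=203.096, impact vy=-5.833
  bounce: vy ← 0.67·5.833 = 3.908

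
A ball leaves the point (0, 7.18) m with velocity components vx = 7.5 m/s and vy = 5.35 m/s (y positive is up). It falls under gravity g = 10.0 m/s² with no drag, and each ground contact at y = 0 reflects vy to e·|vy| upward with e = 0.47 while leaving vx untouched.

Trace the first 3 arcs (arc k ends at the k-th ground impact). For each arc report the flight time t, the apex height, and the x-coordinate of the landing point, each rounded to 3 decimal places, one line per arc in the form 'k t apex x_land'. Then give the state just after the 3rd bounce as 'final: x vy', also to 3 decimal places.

Arc 1: start y=7.180, vy=5.350 → t=1.847, apex=8.611, x_land=13.855, impact vy=-13.123
  bounce: vy ← 0.47·13.123 = 6.168
Arc 2: start y=0.000, vy=6.168 → t=1.234, apex=1.902, x_land=23.107, impact vy=-6.168
  bounce: vy ← 0.47·6.168 = 2.899
Arc 3: start y=0.000, vy=2.899 → t=0.580, apex=0.420, x_land=27.455, impact vy=-2.899
  bounce: vy ← 0.47·2.899 = 1.363

1 1.847 8.611 13.855
2 1.234 1.902 23.107
3 0.580 0.420 27.455
final: 27.455 1.363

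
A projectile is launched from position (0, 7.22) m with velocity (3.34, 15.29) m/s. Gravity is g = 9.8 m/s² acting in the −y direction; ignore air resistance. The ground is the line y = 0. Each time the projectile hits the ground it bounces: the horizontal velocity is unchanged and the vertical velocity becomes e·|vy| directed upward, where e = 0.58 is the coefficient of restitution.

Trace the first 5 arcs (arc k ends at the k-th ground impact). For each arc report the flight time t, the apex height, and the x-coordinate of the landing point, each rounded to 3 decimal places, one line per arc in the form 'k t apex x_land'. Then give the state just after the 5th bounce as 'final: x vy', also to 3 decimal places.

Arc 1: start y=7.220, vy=15.290 → t=3.537, apex=19.148, x_land=11.814, impact vy=-19.373
  bounce: vy ← 0.58·19.373 = 11.236
Arc 2: start y=0.000, vy=11.236 → t=2.293, apex=6.441, x_land=19.472, impact vy=-11.236
  bounce: vy ← 0.58·11.236 = 6.517
Arc 3: start y=0.000, vy=6.517 → t=1.330, apex=2.167, x_land=23.915, impact vy=-6.517
  bounce: vy ← 0.58·6.517 = 3.780
Arc 4: start y=0.000, vy=3.780 → t=0.771, apex=0.729, x_land=26.491, impact vy=-3.780
  bounce: vy ← 0.58·3.780 = 2.192
Arc 5: start y=0.000, vy=2.192 → t=0.447, apex=0.245, x_land=27.985, impact vy=-2.192
  bounce: vy ← 0.58·2.192 = 1.272

1 3.537 19.148 11.814
2 2.293 6.441 19.472
3 1.330 2.167 23.915
4 0.771 0.729 26.491
5 0.447 0.245 27.985
final: 27.985 1.272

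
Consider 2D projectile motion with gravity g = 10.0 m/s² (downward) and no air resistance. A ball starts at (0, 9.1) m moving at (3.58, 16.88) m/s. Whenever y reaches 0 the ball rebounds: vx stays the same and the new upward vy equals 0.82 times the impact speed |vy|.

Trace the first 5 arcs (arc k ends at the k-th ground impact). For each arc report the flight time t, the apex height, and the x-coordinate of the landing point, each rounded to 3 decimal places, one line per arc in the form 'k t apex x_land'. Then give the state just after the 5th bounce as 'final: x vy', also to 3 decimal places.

Arc 1: start y=9.100, vy=16.880 → t=3.849, apex=23.347, x_land=13.779, impact vy=-21.609
  bounce: vy ← 0.82·21.609 = 17.719
Arc 2: start y=0.000, vy=17.719 → t=3.544, apex=15.698, x_land=26.466, impact vy=-17.719
  bounce: vy ← 0.82·17.719 = 14.530
Arc 3: start y=0.000, vy=14.530 → t=2.906, apex=10.556, x_land=36.869, impact vy=-14.530
  bounce: vy ← 0.82·14.530 = 11.914
Arc 4: start y=0.000, vy=11.914 → t=2.383, apex=7.098, x_land=45.400, impact vy=-11.914
  bounce: vy ← 0.82·11.914 = 9.770
Arc 5: start y=0.000, vy=9.770 → t=1.954, apex=4.772, x_land=52.395, impact vy=-9.770
  bounce: vy ← 0.82·9.770 = 8.011

1 3.849 23.347 13.779
2 3.544 15.698 26.466
3 2.906 10.556 36.869
4 2.383 7.098 45.400
5 1.954 4.772 52.395
final: 52.395 8.011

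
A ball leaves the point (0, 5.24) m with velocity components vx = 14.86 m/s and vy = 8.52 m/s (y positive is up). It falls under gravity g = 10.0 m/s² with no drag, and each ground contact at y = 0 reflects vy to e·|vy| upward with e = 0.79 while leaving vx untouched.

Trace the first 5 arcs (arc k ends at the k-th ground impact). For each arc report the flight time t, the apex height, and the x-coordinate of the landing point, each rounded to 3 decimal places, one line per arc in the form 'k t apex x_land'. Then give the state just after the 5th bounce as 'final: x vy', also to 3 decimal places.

Arc 1: start y=5.240, vy=8.520 → t=2.184, apex=8.870, x_land=32.452, impact vy=-13.319
  bounce: vy ← 0.79·13.319 = 10.522
Arc 2: start y=0.000, vy=10.522 → t=2.104, apex=5.535, x_land=63.723, impact vy=-10.522
  bounce: vy ← 0.79·10.522 = 8.312
Arc 3: start y=0.000, vy=8.312 → t=1.662, apex=3.455, x_land=88.427, impact vy=-8.312
  bounce: vy ← 0.79·8.312 = 6.567
Arc 4: start y=0.000, vy=6.567 → t=1.313, apex=2.156, x_land=107.944, impact vy=-6.567
  bounce: vy ← 0.79·6.567 = 5.188
Arc 5: start y=0.000, vy=5.188 → t=1.038, apex=1.346, x_land=123.361, impact vy=-5.188
  bounce: vy ← 0.79·5.188 = 4.098

1 2.184 8.870 32.452
2 2.104 5.535 63.723
3 1.662 3.455 88.427
4 1.313 2.156 107.944
5 1.038 1.346 123.361
final: 123.361 4.098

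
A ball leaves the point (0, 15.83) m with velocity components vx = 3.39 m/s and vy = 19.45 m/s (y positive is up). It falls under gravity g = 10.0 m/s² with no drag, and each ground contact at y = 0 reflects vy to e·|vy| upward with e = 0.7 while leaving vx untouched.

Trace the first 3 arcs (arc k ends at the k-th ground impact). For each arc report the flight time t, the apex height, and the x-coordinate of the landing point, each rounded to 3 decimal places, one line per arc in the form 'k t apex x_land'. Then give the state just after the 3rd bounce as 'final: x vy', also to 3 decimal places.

Arc 1: start y=15.830, vy=19.450 → t=4.581, apex=34.745, x_land=15.530, impact vy=-26.361
  bounce: vy ← 0.7·26.361 = 18.453
Arc 2: start y=0.000, vy=18.453 → t=3.691, apex=17.025, x_land=28.041, impact vy=-18.453
  bounce: vy ← 0.7·18.453 = 12.917
Arc 3: start y=0.000, vy=12.917 → t=2.583, apex=8.342, x_land=36.799, impact vy=-12.917
  bounce: vy ← 0.7·12.917 = 9.042

1 4.581 34.745 15.530
2 3.691 17.025 28.041
3 2.583 8.342 36.799
final: 36.799 9.042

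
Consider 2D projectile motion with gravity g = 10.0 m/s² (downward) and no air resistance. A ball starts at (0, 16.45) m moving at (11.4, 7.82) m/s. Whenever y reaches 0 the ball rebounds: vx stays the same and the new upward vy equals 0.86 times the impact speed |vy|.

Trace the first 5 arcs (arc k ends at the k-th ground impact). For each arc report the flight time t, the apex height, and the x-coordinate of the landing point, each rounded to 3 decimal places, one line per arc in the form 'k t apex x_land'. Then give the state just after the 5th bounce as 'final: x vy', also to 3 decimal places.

Arc 1: start y=16.450, vy=7.820 → t=2.757, apex=19.508, x_land=31.432, impact vy=-19.752
  bounce: vy ← 0.86·19.752 = 16.987
Arc 2: start y=0.000, vy=16.987 → t=3.397, apex=14.428, x_land=70.163, impact vy=-16.987
  bounce: vy ← 0.86·16.987 = 14.609
Arc 3: start y=0.000, vy=14.609 → t=2.922, apex=10.671, x_land=103.471, impact vy=-14.609
  bounce: vy ← 0.86·14.609 = 12.564
Arc 4: start y=0.000, vy=12.564 → t=2.513, apex=7.892, x_land=132.116, impact vy=-12.564
  bounce: vy ← 0.86·12.564 = 10.805
Arc 5: start y=0.000, vy=10.805 → t=2.161, apex=5.837, x_land=156.750, impact vy=-10.805
  bounce: vy ← 0.86·10.805 = 9.292

1 2.757 19.508 31.432
2 3.397 14.428 70.163
3 2.922 10.671 103.471
4 2.513 7.892 132.116
5 2.161 5.837 156.750
final: 156.750 9.292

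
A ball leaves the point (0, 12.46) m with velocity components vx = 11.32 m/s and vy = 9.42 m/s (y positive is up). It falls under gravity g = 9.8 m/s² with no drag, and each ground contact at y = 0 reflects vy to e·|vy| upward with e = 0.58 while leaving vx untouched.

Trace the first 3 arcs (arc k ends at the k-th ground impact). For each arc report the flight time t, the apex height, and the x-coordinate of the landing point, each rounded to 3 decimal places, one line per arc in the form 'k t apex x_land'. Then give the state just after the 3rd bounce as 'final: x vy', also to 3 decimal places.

1 2.823 16.987 31.958
2 2.160 5.715 56.408
3 1.253 1.922 70.588
final: 70.588 3.560

Arc 1: start y=12.460, vy=9.420 → t=2.823, apex=16.987, x_land=31.958, impact vy=-18.247
  bounce: vy ← 0.58·18.247 = 10.583
Arc 2: start y=0.000, vy=10.583 → t=2.160, apex=5.715, x_land=56.408, impact vy=-10.583
  bounce: vy ← 0.58·10.583 = 6.138
Arc 3: start y=0.000, vy=6.138 → t=1.253, apex=1.922, x_land=70.588, impact vy=-6.138
  bounce: vy ← 0.58·6.138 = 3.560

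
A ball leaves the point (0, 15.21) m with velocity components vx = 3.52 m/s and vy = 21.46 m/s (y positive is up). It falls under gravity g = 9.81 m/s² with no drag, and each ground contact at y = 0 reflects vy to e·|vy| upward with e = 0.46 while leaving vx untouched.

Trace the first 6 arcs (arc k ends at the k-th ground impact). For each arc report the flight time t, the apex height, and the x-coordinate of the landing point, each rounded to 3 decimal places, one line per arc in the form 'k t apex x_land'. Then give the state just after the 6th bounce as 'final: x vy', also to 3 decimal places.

1 4.996 38.683 17.585
2 2.584 8.185 26.680
3 1.188 1.732 30.863
4 0.547 0.366 32.787
5 0.251 0.078 33.673
6 0.116 0.016 34.080
final: 34.080 0.261

Arc 1: start y=15.210, vy=21.460 → t=4.996, apex=38.683, x_land=17.585, impact vy=-27.549
  bounce: vy ← 0.46·27.549 = 12.673
Arc 2: start y=0.000, vy=12.673 → t=2.584, apex=8.185, x_land=26.680, impact vy=-12.673
  bounce: vy ← 0.46·12.673 = 5.829
Arc 3: start y=0.000, vy=5.829 → t=1.188, apex=1.732, x_land=30.863, impact vy=-5.829
  bounce: vy ← 0.46·5.829 = 2.682
Arc 4: start y=0.000, vy=2.682 → t=0.547, apex=0.366, x_land=32.787, impact vy=-2.682
  bounce: vy ← 0.46·2.682 = 1.233
Arc 5: start y=0.000, vy=1.233 → t=0.251, apex=0.078, x_land=33.673, impact vy=-1.233
  bounce: vy ← 0.46·1.233 = 0.567
Arc 6: start y=0.000, vy=0.567 → t=0.116, apex=0.016, x_land=34.080, impact vy=-0.567
  bounce: vy ← 0.46·0.567 = 0.261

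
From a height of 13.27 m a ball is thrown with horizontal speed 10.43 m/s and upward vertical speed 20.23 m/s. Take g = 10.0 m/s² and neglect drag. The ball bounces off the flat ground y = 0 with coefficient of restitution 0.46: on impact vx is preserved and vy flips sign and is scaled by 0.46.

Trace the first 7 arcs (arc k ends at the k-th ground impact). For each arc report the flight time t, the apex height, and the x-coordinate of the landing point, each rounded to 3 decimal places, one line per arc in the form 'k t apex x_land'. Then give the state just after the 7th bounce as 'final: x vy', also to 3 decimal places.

1 4.620 33.733 48.191
2 2.390 7.138 73.115
3 1.099 1.510 84.579
4 0.506 0.320 89.853
5 0.233 0.068 92.279
6 0.107 0.014 93.395
7 0.049 0.003 93.909
final: 93.909 0.113

Arc 1: start y=13.270, vy=20.230 → t=4.620, apex=33.733, x_land=48.191, impact vy=-25.974
  bounce: vy ← 0.46·25.974 = 11.948
Arc 2: start y=0.000, vy=11.948 → t=2.390, apex=7.138, x_land=73.115, impact vy=-11.948
  bounce: vy ← 0.46·11.948 = 5.496
Arc 3: start y=0.000, vy=5.496 → t=1.099, apex=1.510, x_land=84.579, impact vy=-5.496
  bounce: vy ← 0.46·5.496 = 2.528
Arc 4: start y=0.000, vy=2.528 → t=0.506, apex=0.320, x_land=89.853, impact vy=-2.528
  bounce: vy ← 0.46·2.528 = 1.163
Arc 5: start y=0.000, vy=1.163 → t=0.233, apex=0.068, x_land=92.279, impact vy=-1.163
  bounce: vy ← 0.46·1.163 = 0.535
Arc 6: start y=0.000, vy=0.535 → t=0.107, apex=0.014, x_land=93.395, impact vy=-0.535
  bounce: vy ← 0.46·0.535 = 0.246
Arc 7: start y=0.000, vy=0.246 → t=0.049, apex=0.003, x_land=93.909, impact vy=-0.246
  bounce: vy ← 0.46·0.246 = 0.113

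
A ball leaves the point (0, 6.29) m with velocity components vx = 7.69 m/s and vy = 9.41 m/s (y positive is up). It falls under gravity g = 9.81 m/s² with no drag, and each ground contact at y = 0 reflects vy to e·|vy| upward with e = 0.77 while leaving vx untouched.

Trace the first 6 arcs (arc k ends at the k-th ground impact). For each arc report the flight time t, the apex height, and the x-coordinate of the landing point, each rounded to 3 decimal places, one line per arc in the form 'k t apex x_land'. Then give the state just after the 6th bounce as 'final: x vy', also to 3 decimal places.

Arc 1: start y=6.290, vy=9.410 → t=2.443, apex=10.803, x_land=18.789, impact vy=-14.559
  bounce: vy ← 0.77·14.559 = 11.210
Arc 2: start y=0.000, vy=11.210 → t=2.285, apex=6.405, x_land=36.364, impact vy=-11.210
  bounce: vy ← 0.77·11.210 = 8.632
Arc 3: start y=0.000, vy=8.632 → t=1.760, apex=3.798, x_land=49.897, impact vy=-8.632
  bounce: vy ← 0.77·8.632 = 6.647
Arc 4: start y=0.000, vy=6.647 → t=1.355, apex=2.252, x_land=60.318, impact vy=-6.647
  bounce: vy ← 0.77·6.647 = 5.118
Arc 5: start y=0.000, vy=5.118 → t=1.043, apex=1.335, x_land=68.341, impact vy=-5.118
  bounce: vy ← 0.77·5.118 = 3.941
Arc 6: start y=0.000, vy=3.941 → t=0.803, apex=0.792, x_land=74.520, impact vy=-3.941
  bounce: vy ← 0.77·3.941 = 3.034

1 2.443 10.803 18.789
2 2.285 6.405 36.364
3 1.760 3.798 49.897
4 1.355 2.252 60.318
5 1.043 1.335 68.341
6 0.803 0.792 74.520
final: 74.520 3.034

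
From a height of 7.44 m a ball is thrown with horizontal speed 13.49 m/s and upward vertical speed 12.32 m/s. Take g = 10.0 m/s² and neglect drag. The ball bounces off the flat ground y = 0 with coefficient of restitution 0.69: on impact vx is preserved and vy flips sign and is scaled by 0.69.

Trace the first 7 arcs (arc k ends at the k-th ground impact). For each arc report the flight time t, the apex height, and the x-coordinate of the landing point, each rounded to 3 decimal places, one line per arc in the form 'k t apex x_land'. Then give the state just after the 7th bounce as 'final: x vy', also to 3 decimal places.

Arc 1: start y=7.440, vy=12.320 → t=2.966, apex=15.029, x_land=40.008, impact vy=-17.337
  bounce: vy ← 0.69·17.337 = 11.963
Arc 2: start y=0.000, vy=11.963 → t=2.393, apex=7.155, x_land=72.283, impact vy=-11.963
  bounce: vy ← 0.69·11.963 = 8.254
Arc 3: start y=0.000, vy=8.254 → t=1.651, apex=3.407, x_land=94.553, impact vy=-8.254
  bounce: vy ← 0.69·8.254 = 5.695
Arc 4: start y=0.000, vy=5.695 → t=1.139, apex=1.622, x_land=109.920, impact vy=-5.695
  bounce: vy ← 0.69·5.695 = 3.930
Arc 5: start y=0.000, vy=3.930 → t=0.786, apex=0.772, x_land=120.522, impact vy=-3.930
  bounce: vy ← 0.69·3.930 = 2.712
Arc 6: start y=0.000, vy=2.712 → t=0.542, apex=0.368, x_land=127.838, impact vy=-2.712
  bounce: vy ← 0.69·2.712 = 1.871
Arc 7: start y=0.000, vy=1.871 → t=0.374, apex=0.175, x_land=132.886, impact vy=-1.871
  bounce: vy ← 0.69·1.871 = 1.291

1 2.966 15.029 40.008
2 2.393 7.155 72.283
3 1.651 3.407 94.553
4 1.139 1.622 109.920
5 0.786 0.772 120.522
6 0.542 0.368 127.838
7 0.374 0.175 132.886
final: 132.886 1.291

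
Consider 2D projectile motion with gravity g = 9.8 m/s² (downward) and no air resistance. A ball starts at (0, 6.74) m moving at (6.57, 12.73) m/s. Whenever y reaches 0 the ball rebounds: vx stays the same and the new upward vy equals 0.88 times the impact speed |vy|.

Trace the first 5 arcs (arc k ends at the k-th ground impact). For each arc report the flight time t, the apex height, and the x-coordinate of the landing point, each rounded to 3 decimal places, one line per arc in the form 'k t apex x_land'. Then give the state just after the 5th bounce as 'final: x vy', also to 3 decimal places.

Arc 1: start y=6.740, vy=12.730 → t=3.049, apex=15.008, x_land=20.032, impact vy=-17.151
  bounce: vy ← 0.88·17.151 = 15.093
Arc 2: start y=0.000, vy=15.093 → t=3.080, apex=11.622, x_land=40.269, impact vy=-15.093
  bounce: vy ← 0.88·15.093 = 13.282
Arc 3: start y=0.000, vy=13.282 → t=2.711, apex=9.000, x_land=58.078, impact vy=-13.282
  bounce: vy ← 0.88·13.282 = 11.688
Arc 4: start y=0.000, vy=11.688 → t=2.385, apex=6.970, x_land=73.749, impact vy=-11.688
  bounce: vy ← 0.88·11.688 = 10.285
Arc 5: start y=0.000, vy=10.285 → t=2.099, apex=5.397, x_land=87.540, impact vy=-10.285
  bounce: vy ← 0.88·10.285 = 9.051

1 3.049 15.008 20.032
2 3.080 11.622 40.269
3 2.711 9.000 58.078
4 2.385 6.970 73.749
5 2.099 5.397 87.540
final: 87.540 9.051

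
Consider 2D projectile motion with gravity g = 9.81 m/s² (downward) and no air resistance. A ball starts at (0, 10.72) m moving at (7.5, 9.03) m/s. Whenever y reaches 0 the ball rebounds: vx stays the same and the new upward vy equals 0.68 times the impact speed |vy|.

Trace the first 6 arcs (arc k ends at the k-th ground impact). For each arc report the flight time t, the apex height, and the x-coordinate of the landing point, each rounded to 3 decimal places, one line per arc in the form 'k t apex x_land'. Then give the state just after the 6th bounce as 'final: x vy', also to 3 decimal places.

1 2.662 14.876 19.965
2 2.368 6.879 37.728
3 1.611 3.181 49.807
4 1.095 1.471 58.021
5 0.745 0.680 63.606
6 0.506 0.314 67.404
final: 67.404 1.689

Arc 1: start y=10.720, vy=9.030 → t=2.662, apex=14.876, x_land=19.965, impact vy=-17.084
  bounce: vy ← 0.68·17.084 = 11.617
Arc 2: start y=0.000, vy=11.617 → t=2.368, apex=6.879, x_land=37.728, impact vy=-11.617
  bounce: vy ← 0.68·11.617 = 7.900
Arc 3: start y=0.000, vy=7.900 → t=1.611, apex=3.181, x_land=49.807, impact vy=-7.900
  bounce: vy ← 0.68·7.900 = 5.372
Arc 4: start y=0.000, vy=5.372 → t=1.095, apex=1.471, x_land=58.021, impact vy=-5.372
  bounce: vy ← 0.68·5.372 = 3.653
Arc 5: start y=0.000, vy=3.653 → t=0.745, apex=0.680, x_land=63.606, impact vy=-3.653
  bounce: vy ← 0.68·3.653 = 2.484
Arc 6: start y=0.000, vy=2.484 → t=0.506, apex=0.314, x_land=67.404, impact vy=-2.484
  bounce: vy ← 0.68·2.484 = 1.689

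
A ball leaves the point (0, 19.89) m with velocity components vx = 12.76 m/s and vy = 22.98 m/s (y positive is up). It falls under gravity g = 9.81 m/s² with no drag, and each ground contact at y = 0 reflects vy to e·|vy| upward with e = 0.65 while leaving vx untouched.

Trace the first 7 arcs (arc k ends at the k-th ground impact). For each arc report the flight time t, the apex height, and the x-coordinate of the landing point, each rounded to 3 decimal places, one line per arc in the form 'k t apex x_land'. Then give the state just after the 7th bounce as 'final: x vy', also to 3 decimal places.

Arc 1: start y=19.890, vy=22.980 → t=5.432, apex=46.805, x_land=69.307, impact vy=-30.304
  bounce: vy ← 0.65·30.304 = 19.697
Arc 2: start y=0.000, vy=19.697 → t=4.016, apex=19.775, x_land=120.549, impact vy=-19.697
  bounce: vy ← 0.65·19.697 = 12.803
Arc 3: start y=0.000, vy=12.803 → t=2.610, apex=8.355, x_land=153.856, impact vy=-12.803
  bounce: vy ← 0.65·12.803 = 8.322
Arc 4: start y=0.000, vy=8.322 → t=1.697, apex=3.530, x_land=175.505, impact vy=-8.322
  bounce: vy ← 0.65·8.322 = 5.409
Arc 5: start y=0.000, vy=5.409 → t=1.103, apex=1.491, x_land=189.577, impact vy=-5.409
  bounce: vy ← 0.65·5.409 = 3.516
Arc 6: start y=0.000, vy=3.516 → t=0.717, apex=0.630, x_land=198.724, impact vy=-3.516
  bounce: vy ← 0.65·3.516 = 2.285
Arc 7: start y=0.000, vy=2.285 → t=0.466, apex=0.266, x_land=204.670, impact vy=-2.285
  bounce: vy ← 0.65·2.285 = 1.486

1 5.432 46.805 69.307
2 4.016 19.775 120.549
3 2.610 8.355 153.856
4 1.697 3.530 175.505
5 1.103 1.491 189.577
6 0.717 0.630 198.724
7 0.466 0.266 204.670
final: 204.670 1.486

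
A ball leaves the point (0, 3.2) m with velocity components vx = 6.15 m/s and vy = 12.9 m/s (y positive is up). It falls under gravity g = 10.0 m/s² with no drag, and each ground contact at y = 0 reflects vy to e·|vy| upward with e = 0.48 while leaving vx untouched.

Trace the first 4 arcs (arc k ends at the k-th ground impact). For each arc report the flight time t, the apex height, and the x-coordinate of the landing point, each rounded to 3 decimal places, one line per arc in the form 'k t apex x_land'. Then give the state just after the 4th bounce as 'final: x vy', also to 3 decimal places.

Arc 1: start y=3.200, vy=12.900 → t=2.808, apex=11.520, x_land=17.269, impact vy=-15.179
  bounce: vy ← 0.48·15.179 = 7.286
Arc 2: start y=0.000, vy=7.286 → t=1.457, apex=2.654, x_land=26.231, impact vy=-7.286
  bounce: vy ← 0.48·7.286 = 3.497
Arc 3: start y=0.000, vy=3.497 → t=0.699, apex=0.612, x_land=30.532, impact vy=-3.497
  bounce: vy ← 0.48·3.497 = 1.679
Arc 4: start y=0.000, vy=1.679 → t=0.336, apex=0.141, x_land=32.597, impact vy=-1.679
  bounce: vy ← 0.48·1.679 = 0.806

1 2.808 11.520 17.269
2 1.457 2.654 26.231
3 0.699 0.612 30.532
4 0.336 0.141 32.597
final: 32.597 0.806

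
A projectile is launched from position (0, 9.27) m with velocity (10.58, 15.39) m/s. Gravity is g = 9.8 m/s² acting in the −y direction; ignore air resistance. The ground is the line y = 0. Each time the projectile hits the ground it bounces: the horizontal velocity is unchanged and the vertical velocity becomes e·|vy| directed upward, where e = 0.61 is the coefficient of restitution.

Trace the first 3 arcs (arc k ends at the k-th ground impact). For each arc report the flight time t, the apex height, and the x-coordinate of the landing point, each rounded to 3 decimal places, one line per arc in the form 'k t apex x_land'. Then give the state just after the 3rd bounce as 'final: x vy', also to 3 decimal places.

Arc 1: start y=9.270, vy=15.390 → t=3.658, apex=21.354, x_land=38.702, impact vy=-20.458
  bounce: vy ← 0.61·20.458 = 12.480
Arc 2: start y=0.000, vy=12.480 → t=2.547, apex=7.946, x_land=65.647, impact vy=-12.480
  bounce: vy ← 0.61·12.480 = 7.613
Arc 3: start y=0.000, vy=7.613 → t=1.554, apex=2.957, x_land=82.084, impact vy=-7.613
  bounce: vy ← 0.61·7.613 = 4.644

1 3.658 21.354 38.702
2 2.547 7.946 65.647
3 1.554 2.957 82.084
final: 82.084 4.644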